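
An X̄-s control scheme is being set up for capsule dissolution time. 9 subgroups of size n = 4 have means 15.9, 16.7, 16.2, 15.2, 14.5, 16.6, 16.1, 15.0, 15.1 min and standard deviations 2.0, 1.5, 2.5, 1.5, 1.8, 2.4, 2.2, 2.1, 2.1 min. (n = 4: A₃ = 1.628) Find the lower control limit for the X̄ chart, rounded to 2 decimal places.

X̄̄ = (15.9 + 16.7 + 16.2 + 15.2 + 14.5 + 16.6 + 16.1 + 15.0 + 15.1) / 9 = 15.7000
s̄ = (2.0 + 1.5 + 2.5 + 1.5 + 1.8 + 2.4 + 2.2 + 2.1 + 2.1) / 9 = 2.0111
LCL = X̄̄ − A₃·s̄ = 15.7000 − 1.628 × 2.0111 = 12.4259

12.43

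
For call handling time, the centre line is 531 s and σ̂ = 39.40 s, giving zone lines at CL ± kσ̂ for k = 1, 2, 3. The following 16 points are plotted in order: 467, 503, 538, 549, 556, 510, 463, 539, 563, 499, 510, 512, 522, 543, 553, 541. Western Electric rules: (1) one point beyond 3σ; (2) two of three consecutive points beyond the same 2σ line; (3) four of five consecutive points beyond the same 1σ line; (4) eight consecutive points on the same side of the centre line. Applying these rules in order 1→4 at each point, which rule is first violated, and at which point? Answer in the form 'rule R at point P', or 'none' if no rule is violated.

Zone of each point (C = within 1σ̂, B = 1σ̂–2σ̂, A = 2σ̂–3σ̂, * = beyond 3σ̂; sign = side of CL): 1:-B, 2:-C, 3:+C, 4:+C, 5:+C, 6:-C, 7:-B, 8:+C, 9:+C, 10:-C, 11:-C, 12:-C, 13:-C, 14:+C, 15:+C, 16:+C
No rule fires across all 16 points.

none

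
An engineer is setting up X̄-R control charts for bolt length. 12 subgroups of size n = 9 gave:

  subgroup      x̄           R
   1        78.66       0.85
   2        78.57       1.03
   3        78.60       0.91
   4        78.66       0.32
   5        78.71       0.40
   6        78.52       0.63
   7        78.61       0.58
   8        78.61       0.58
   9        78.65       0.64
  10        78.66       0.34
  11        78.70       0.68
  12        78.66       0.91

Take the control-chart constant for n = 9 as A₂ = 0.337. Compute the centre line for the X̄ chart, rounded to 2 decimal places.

X̄̄ = (78.66 + 78.57 + 78.60 + 78.66 + 78.71 + 78.52 + 78.61 + 78.61 + 78.65 + 78.66 + 78.70 + 78.66) / 12 = 943.6100 / 12 = 78.6342
CL = X̄̄ = 78.6342

78.63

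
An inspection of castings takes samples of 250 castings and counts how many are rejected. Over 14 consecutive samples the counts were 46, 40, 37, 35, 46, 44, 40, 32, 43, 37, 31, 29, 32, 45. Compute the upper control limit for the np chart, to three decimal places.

p̄ = Σdᵢ / (k·n) = 537 / (14 × 250) = 0.15343
UCL = np̄ + 3·√(np̄(1−p̄)) = 38.3571 + 3 × √(38.3571×0.84657) = 38.3571 + 3 × 5.6984 = 55.4524

55.452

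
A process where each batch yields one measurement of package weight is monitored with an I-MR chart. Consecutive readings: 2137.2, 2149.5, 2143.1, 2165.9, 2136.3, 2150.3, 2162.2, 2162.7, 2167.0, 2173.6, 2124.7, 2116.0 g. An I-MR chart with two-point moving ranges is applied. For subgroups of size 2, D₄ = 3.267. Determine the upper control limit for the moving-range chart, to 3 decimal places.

49.302

Moving ranges: 12.3, 6.4, 22.8, 29.6, 14.0, 11.9, 0.5, 4.3, 6.6, 48.9, 8.7; M̄R̄ = 166.0000 / 11 = 15.0909
UCL_MR = D₄·M̄R̄ = 3.267 × 15.0909 = 49.3020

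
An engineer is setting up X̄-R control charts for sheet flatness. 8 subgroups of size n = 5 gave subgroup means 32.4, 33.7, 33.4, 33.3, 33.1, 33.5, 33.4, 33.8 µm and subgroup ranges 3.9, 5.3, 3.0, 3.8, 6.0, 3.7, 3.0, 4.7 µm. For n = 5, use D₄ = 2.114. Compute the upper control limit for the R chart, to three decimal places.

R̄ = (3.9 + 5.3 + 3.0 + 3.8 + 6.0 + 3.7 + 3.0 + 4.7) / 8 = 33.4000 / 8 = 4.1750
UCL_R = D₄·R̄ = 2.114 × 4.1750 = 8.8259

8.826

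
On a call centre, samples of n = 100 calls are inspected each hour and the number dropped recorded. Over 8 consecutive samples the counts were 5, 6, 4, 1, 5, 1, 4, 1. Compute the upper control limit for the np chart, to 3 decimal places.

p̄ = Σdᵢ / (k·n) = 27 / (8 × 100) = 0.03375
UCL = np̄ + 3·√(np̄(1−p̄)) = 3.3750 + 3 × √(3.3750×0.96625) = 3.3750 + 3 × 1.8058 = 8.7925

8.793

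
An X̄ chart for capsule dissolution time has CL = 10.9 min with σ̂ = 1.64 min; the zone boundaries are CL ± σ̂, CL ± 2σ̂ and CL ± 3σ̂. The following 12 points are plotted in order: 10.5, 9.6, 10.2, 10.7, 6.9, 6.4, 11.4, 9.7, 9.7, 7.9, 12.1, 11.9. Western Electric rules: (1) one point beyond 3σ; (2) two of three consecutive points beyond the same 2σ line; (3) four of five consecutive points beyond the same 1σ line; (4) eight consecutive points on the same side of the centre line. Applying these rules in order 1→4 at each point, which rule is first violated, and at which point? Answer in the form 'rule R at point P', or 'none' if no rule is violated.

Zone of each point (C = within 1σ̂, B = 1σ̂–2σ̂, A = 2σ̂–3σ̂, * = beyond 3σ̂; sign = side of CL): 1:-C, 2:-C, 3:-C, 4:-C, 5:-A, 6:-A, 7:+C, 8:-C, 9:-C, 10:-B, 11:+C, 12:+C
Rule 2 (two of three consecutive points beyond the same 2σ limit) is satisfied at point 6.

rule 2 at point 6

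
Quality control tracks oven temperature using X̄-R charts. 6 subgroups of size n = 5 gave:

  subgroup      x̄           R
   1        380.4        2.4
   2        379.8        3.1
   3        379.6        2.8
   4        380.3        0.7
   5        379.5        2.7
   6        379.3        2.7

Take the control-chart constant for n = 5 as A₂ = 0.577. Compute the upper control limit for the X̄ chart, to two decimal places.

381.20

X̄̄ = (380.4 + 379.8 + 379.6 + 380.3 + 379.5 + 379.3) / 6 = 2278.9000 / 6 = 379.8167
R̄ = (2.4 + 3.1 + 2.8 + 0.7 + 2.7 + 2.7) / 6 = 14.4000 / 6 = 2.4000
UCL = X̄̄ + A₂·R̄ = 379.8167 + 0.577 × 2.4000 = 381.2015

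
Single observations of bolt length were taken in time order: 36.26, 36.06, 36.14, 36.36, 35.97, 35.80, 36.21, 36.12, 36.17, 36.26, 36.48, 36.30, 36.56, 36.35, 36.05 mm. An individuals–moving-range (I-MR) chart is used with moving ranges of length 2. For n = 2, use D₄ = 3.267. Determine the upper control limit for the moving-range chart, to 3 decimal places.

0.670

Moving ranges: 0.20, 0.08, 0.22, 0.39, 0.17, 0.41, 0.09, 0.05, 0.09, 0.22, 0.18, 0.26, 0.21, 0.30; M̄R̄ = 2.8700 / 14 = 0.2050
UCL_MR = D₄·M̄R̄ = 3.267 × 0.2050 = 0.6697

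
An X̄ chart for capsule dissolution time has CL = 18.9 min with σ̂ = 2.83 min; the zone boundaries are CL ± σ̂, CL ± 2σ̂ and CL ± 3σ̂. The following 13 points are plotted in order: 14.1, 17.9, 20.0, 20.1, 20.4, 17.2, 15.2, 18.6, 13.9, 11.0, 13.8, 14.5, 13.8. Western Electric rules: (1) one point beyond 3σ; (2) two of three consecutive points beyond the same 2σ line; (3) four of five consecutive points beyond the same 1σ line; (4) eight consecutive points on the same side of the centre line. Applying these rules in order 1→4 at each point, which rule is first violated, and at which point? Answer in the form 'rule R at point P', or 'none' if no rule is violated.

rule 3 at point 11

Zone of each point (C = within 1σ̂, B = 1σ̂–2σ̂, A = 2σ̂–3σ̂, * = beyond 3σ̂; sign = side of CL): 1:-B, 2:-C, 3:+C, 4:+C, 5:+C, 6:-C, 7:-B, 8:-C, 9:-B, 10:-A, 11:-B, 12:-B, 13:-B
Rule 3 (four of five consecutive points beyond the same 1σ limit) is satisfied at point 11.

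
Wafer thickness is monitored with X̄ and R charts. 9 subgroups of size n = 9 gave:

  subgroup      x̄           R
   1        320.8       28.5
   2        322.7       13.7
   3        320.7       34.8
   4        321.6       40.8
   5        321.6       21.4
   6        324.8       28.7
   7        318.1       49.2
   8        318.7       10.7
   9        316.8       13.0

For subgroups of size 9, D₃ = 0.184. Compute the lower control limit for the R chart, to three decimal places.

R̄ = (28.5 + 13.7 + 34.8 + 40.8 + 21.4 + 28.7 + 49.2 + 10.7 + 13.0) / 9 = 240.8000 / 9 = 26.7556
LCL_R = D₃·R̄ = 0.184 × 26.7556 = 4.9230

4.923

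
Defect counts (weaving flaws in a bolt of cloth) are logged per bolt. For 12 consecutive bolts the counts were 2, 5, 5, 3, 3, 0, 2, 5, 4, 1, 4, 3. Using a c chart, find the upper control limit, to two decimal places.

c̄ = (2 + 5 + 5 + 3 + 3 + 0 + 2 + 5 + 4 + 1 + 4 + 3) / 12 = 37 / 12 = 3.0833
UCL = c̄ + 3√c̄ = 3.0833 + 3 × √3.0833 = 3.0833 + 3 × 1.7559 = 8.3512

8.35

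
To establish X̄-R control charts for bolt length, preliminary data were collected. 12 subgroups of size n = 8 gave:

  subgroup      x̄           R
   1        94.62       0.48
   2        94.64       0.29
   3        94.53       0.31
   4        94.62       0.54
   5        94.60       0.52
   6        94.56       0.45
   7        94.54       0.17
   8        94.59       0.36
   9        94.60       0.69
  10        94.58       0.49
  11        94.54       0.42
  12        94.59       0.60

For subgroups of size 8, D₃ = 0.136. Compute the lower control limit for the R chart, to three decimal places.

0.060

R̄ = (0.48 + 0.29 + 0.31 + 0.54 + 0.52 + 0.45 + 0.17 + 0.36 + 0.69 + 0.49 + 0.42 + 0.60) / 12 = 5.3200 / 12 = 0.4433
LCL_R = D₃·R̄ = 0.136 × 0.4433 = 0.0603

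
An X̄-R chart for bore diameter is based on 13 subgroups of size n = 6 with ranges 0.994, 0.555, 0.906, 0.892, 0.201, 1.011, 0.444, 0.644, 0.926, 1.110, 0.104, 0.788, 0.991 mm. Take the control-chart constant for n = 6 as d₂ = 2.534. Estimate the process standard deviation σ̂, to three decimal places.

0.290

R̄ = (0.994 + 0.555 + 0.906 + 0.892 + 0.201 + 1.011 + 0.444 + 0.644 + 0.926 + 1.110 + 0.104 + 0.788 + 0.991) / 13 = 0.7358
σ̂ = R̄ / d₂ = 0.7358 / 2.534 = 0.2904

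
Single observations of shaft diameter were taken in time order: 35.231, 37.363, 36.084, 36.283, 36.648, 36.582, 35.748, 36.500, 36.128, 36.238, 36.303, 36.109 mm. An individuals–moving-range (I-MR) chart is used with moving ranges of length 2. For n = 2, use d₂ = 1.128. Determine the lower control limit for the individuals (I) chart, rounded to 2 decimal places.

34.73

X̄ = (35.231 + 37.363 + 36.084 + 36.283 + 36.648 + 36.582 + 35.748 + 36.500 + 36.128 + 36.238 + 36.303 + 36.109) / 12 = 36.2681
Moving ranges: 2.132, 1.279, 0.199, 0.365, 0.066, 0.834, 0.752, 0.372, 0.110, 0.065, 0.194; M̄R̄ = 6.3680 / 11 = 0.5789
LCL = X̄ − 3·M̄R̄/d₂ = 36.2681 − 3 × 0.5789 / 1.128 = 34.7284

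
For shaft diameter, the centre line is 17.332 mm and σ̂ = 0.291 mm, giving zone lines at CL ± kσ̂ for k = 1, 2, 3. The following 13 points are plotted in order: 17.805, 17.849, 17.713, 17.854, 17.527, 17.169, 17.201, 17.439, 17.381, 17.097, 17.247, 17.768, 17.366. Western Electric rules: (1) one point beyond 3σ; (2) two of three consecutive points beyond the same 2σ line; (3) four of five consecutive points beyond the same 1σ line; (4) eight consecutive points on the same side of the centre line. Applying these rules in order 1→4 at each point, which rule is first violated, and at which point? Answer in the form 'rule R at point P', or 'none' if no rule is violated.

Zone of each point (C = within 1σ̂, B = 1σ̂–2σ̂, A = 2σ̂–3σ̂, * = beyond 3σ̂; sign = side of CL): 1:+B, 2:+B, 3:+B, 4:+B, 5:+C, 6:-C, 7:-C, 8:+C, 9:+C, 10:-C, 11:-C, 12:+B, 13:+C
Rule 3 (four of five consecutive points beyond the same 1σ limit) is satisfied at point 4.

rule 3 at point 4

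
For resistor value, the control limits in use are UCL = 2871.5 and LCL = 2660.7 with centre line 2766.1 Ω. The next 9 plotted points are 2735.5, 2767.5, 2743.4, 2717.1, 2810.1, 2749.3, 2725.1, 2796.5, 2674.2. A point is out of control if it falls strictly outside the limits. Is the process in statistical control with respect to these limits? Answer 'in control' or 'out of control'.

All 9 points lie within [2660.7, 2871.5].

in control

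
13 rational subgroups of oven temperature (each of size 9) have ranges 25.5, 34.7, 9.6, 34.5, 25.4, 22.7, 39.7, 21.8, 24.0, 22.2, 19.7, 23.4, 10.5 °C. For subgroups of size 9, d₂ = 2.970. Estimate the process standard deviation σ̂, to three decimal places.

8.125

R̄ = (25.5 + 34.7 + 9.6 + 34.5 + 25.4 + 22.7 + 39.7 + 21.8 + 24.0 + 22.2 + 19.7 + 23.4 + 10.5) / 13 = 24.1308
σ̂ = R̄ / d₂ = 24.1308 / 2.970 = 8.1248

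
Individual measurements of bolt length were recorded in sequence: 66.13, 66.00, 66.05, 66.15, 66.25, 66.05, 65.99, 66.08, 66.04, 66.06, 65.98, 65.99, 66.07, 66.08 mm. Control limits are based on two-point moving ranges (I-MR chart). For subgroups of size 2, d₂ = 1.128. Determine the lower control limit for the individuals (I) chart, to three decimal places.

X̄ = (66.13 + 66.00 + 66.05 + 66.15 + 66.25 + 66.05 + 65.99 + 66.08 + 66.04 + 66.06 + 65.98 + 65.99 + 66.07 + 66.08) / 14 = 66.0657
Moving ranges: 0.13, 0.05, 0.10, 0.10, 0.20, 0.06, 0.09, 0.04, 0.02, 0.08, 0.01, 0.08, 0.01; M̄R̄ = 0.9700 / 13 = 0.0746
LCL = X̄ − 3·M̄R̄/d₂ = 66.0657 − 3 × 0.0746 / 1.128 = 65.8673

65.867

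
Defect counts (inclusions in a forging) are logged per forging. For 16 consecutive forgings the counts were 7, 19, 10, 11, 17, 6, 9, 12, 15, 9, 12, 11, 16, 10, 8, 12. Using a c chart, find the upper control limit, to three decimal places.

21.673

c̄ = (7 + 19 + 10 + 11 + 17 + 6 + 9 + 12 + 15 + 9 + 12 + 11 + 16 + 10 + 8 + 12) / 16 = 184 / 16 = 11.5000
UCL = c̄ + 3√c̄ = 11.5000 + 3 × √11.5000 = 11.5000 + 3 × 3.3912 = 21.6735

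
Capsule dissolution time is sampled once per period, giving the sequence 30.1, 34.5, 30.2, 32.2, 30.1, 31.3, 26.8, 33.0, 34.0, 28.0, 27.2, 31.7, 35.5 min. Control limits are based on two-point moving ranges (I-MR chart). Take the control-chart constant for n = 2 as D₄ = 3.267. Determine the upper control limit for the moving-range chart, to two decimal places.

11.11

Moving ranges: 4.4, 4.3, 2.0, 2.1, 1.2, 4.5, 6.2, 1.0, 6.0, 0.8, 4.5, 3.8; M̄R̄ = 40.8000 / 12 = 3.4000
UCL_MR = D₄·M̄R̄ = 3.267 × 3.4000 = 11.1078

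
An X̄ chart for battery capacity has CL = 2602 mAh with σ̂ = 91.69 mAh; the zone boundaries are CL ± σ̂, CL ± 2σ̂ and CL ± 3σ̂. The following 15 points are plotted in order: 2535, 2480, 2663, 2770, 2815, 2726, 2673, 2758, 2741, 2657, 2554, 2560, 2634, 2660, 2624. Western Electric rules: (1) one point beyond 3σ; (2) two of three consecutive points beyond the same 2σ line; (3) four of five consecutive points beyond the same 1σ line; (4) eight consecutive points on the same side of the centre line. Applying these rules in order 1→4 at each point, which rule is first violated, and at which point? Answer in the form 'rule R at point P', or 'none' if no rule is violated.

rule 3 at point 8

Zone of each point (C = within 1σ̂, B = 1σ̂–2σ̂, A = 2σ̂–3σ̂, * = beyond 3σ̂; sign = side of CL): 1:-C, 2:-B, 3:+C, 4:+B, 5:+A, 6:+B, 7:+C, 8:+B, 9:+B, 10:+C, 11:-C, 12:-C, 13:+C, 14:+C, 15:+C
Rule 3 (four of five consecutive points beyond the same 1σ limit) is satisfied at point 8.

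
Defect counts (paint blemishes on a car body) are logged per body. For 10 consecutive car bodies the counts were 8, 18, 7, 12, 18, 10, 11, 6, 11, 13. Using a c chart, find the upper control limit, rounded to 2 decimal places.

c̄ = (8 + 18 + 7 + 12 + 18 + 10 + 11 + 6 + 11 + 13) / 10 = 114 / 10 = 11.4000
UCL = c̄ + 3√c̄ = 11.4000 + 3 × √11.4000 = 11.4000 + 3 × 3.3764 = 21.5292

21.53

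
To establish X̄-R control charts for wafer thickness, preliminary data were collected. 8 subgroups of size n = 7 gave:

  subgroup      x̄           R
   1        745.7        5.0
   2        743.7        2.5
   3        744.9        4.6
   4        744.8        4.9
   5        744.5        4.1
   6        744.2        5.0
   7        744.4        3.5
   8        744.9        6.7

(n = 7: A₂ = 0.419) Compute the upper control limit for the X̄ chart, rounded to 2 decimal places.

X̄̄ = (745.7 + 743.7 + 744.9 + 744.8 + 744.5 + 744.2 + 744.4 + 744.9) / 8 = 5957.1000 / 8 = 744.6375
R̄ = (5.0 + 2.5 + 4.6 + 4.9 + 4.1 + 5.0 + 3.5 + 6.7) / 8 = 36.3000 / 8 = 4.5375
UCL = X̄̄ + A₂·R̄ = 744.6375 + 0.419 × 4.5375 = 746.5387

746.54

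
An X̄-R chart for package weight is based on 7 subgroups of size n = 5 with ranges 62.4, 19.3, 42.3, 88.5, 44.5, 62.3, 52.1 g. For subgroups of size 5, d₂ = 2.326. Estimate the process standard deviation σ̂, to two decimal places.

R̄ = (62.4 + 19.3 + 42.3 + 88.5 + 44.5 + 62.3 + 52.1) / 7 = 53.0571
σ̂ = R̄ / d₂ = 53.0571 / 2.326 = 22.8105

22.81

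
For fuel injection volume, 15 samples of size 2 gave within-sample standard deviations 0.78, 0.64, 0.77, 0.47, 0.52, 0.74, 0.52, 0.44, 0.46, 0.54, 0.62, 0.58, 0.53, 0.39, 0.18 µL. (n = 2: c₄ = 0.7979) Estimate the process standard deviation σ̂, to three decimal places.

s̄ = (0.78 + 0.64 + 0.77 + 0.47 + 0.52 + 0.74 + 0.52 + 0.44 + 0.46 + 0.54 + 0.62 + 0.58 + 0.53 + 0.39 + 0.18) / 15 = 0.5453
σ̂ = s̄ / c₄ = 0.5453 / 0.7979 = 0.6835

0.683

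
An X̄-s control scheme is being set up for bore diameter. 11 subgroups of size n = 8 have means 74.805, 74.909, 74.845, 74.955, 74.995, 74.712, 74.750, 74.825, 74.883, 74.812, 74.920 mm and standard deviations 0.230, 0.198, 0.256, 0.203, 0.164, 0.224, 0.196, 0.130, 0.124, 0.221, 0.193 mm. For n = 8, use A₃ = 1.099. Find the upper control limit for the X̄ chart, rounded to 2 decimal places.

75.07

X̄̄ = (74.805 + 74.909 + 74.845 + 74.955 + 74.995 + 74.712 + 74.750 + 74.825 + 74.883 + 74.812 + 74.920) / 11 = 74.8555
s̄ = (0.230 + 0.198 + 0.256 + 0.203 + 0.164 + 0.224 + 0.196 + 0.130 + 0.124 + 0.221 + 0.193) / 11 = 0.1945
UCL = X̄̄ + A₃·s̄ = 74.8555 + 1.099 × 0.1945 = 75.0693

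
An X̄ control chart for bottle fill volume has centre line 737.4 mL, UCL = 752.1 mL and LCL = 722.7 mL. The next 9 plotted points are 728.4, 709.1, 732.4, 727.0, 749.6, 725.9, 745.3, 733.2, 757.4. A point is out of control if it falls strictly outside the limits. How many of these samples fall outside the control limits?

2

Compare each point to [722.7, 752.1]: sample 2 = 709.1 < LCL; sample 9 = 757.4 > UCL.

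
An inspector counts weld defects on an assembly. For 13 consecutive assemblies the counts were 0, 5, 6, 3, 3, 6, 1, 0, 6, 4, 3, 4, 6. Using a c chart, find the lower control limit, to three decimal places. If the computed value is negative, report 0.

c̄ = (0 + 5 + 6 + 3 + 3 + 6 + 1 + 0 + 6 + 4 + 3 + 4 + 6) / 13 = 47 / 13 = 3.6154
LCL = c̄ − 3√c̄ = 3.6154 − 3 × 1.9014 = -2.0889 → 0 (cannot be negative)

0.000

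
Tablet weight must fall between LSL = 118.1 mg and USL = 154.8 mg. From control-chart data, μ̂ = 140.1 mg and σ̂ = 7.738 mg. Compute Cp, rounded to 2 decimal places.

Cp = (USL − LSL) / (6σ̂) = (154.8 − 118.1) / (6 × 7.738) = 36.7000 / 46.4280 = 0.7905

0.79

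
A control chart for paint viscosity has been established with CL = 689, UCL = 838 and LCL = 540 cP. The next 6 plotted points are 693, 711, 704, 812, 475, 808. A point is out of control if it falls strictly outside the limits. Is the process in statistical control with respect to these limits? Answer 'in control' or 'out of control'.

Compare each point to [540, 838]: sample 5 = 475 < LCL.

out of control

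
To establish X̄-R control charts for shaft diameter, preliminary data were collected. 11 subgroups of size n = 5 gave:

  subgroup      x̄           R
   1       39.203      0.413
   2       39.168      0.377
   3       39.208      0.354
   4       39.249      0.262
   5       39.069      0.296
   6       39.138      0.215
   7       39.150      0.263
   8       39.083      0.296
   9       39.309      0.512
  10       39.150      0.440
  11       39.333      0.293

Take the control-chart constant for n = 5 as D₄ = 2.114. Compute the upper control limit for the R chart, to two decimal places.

R̄ = (0.413 + 0.377 + 0.354 + 0.262 + 0.296 + 0.215 + 0.263 + 0.296 + 0.512 + 0.440 + 0.293) / 11 = 3.7210 / 11 = 0.3383
UCL_R = D₄·R̄ = 2.114 × 0.3383 = 0.7151

0.72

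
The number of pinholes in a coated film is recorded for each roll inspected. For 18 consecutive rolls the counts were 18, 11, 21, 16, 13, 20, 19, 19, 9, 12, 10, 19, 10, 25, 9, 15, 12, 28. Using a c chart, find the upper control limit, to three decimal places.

c̄ = (18 + 11 + 21 + 16 + 13 + 20 + 19 + 19 + 9 + 12 + 10 + 19 + 10 + 25 + 9 + 15 + 12 + 28) / 18 = 286 / 18 = 15.8889
UCL = c̄ + 3√c̄ = 15.8889 + 3 × √15.8889 = 15.8889 + 3 × 3.9861 = 27.8471

27.847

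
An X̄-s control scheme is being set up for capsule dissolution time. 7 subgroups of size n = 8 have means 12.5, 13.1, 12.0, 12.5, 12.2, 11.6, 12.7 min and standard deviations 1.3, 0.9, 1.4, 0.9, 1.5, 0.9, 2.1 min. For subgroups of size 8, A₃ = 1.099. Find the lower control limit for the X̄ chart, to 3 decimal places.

X̄̄ = (12.5 + 13.1 + 12.0 + 12.5 + 12.2 + 11.6 + 12.7) / 7 = 12.3714
s̄ = (1.3 + 0.9 + 1.4 + 0.9 + 1.5 + 0.9 + 2.1) / 7 = 1.2857
LCL = X̄̄ − A₃·s̄ = 12.3714 − 1.099 × 1.2857 = 10.9584

10.958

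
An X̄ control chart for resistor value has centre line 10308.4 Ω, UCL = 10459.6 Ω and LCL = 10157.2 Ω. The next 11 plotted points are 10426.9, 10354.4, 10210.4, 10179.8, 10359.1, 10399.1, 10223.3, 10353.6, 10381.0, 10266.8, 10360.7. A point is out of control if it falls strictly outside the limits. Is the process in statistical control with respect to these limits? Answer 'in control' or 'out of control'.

in control

All 11 points lie within [10157.2, 10459.6].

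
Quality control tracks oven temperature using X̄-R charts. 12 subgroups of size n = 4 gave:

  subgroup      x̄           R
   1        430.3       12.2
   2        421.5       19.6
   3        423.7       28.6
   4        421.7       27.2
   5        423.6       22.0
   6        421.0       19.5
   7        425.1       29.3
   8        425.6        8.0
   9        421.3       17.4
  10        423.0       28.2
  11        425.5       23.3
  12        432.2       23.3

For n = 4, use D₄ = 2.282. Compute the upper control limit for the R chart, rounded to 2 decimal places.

R̄ = (12.2 + 19.6 + 28.6 + 27.2 + 22.0 + 19.5 + 29.3 + 8.0 + 17.4 + 28.2 + 23.3 + 23.3) / 12 = 258.6000 / 12 = 21.5500
UCL_R = D₄·R̄ = 2.282 × 21.5500 = 49.1771

49.18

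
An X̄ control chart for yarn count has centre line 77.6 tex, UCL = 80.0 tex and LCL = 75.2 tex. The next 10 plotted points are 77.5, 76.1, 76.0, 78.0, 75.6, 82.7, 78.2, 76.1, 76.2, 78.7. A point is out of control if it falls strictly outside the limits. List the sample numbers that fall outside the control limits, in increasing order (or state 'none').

6

Compare each point to [75.2, 80.0]: sample 6 = 82.7 > UCL.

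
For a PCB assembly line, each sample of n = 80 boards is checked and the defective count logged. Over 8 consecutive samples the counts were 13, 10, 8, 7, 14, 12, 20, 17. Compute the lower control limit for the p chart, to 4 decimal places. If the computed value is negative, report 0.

0.0355

p̄ = Σdᵢ / (k·n) = 101 / (8 × 80) = 0.15781
LCL = p̄ − 3·√(p̄(1−p̄)/n) = 0.15781 − 3 × 0.04076 = 0.03553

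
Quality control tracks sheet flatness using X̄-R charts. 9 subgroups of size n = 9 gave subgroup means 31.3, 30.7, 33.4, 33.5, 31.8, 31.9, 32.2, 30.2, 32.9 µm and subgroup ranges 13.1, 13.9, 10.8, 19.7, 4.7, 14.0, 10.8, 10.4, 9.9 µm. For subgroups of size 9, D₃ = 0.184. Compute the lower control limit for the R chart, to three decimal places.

R̄ = (13.1 + 13.9 + 10.8 + 19.7 + 4.7 + 14.0 + 10.8 + 10.4 + 9.9) / 9 = 107.3000 / 9 = 11.9222
LCL_R = D₃·R̄ = 0.184 × 11.9222 = 2.1937

2.194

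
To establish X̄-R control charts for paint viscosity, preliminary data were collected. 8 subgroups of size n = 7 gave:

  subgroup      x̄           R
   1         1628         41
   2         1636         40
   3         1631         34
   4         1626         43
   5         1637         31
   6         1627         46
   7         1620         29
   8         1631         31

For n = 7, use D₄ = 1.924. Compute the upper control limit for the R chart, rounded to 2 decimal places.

70.95

R̄ = (41 + 40 + 34 + 43 + 31 + 46 + 29 + 31) / 8 = 295.0000 / 8 = 36.8750
UCL_R = D₄·R̄ = 1.924 × 36.8750 = 70.9475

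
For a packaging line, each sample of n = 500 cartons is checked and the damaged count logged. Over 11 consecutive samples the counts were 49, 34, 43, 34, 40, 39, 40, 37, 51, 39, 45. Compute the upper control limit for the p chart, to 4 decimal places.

p̄ = Σdᵢ / (k·n) = 451 / (11 × 500) = 0.08200
UCL = p̄ + 3·√(p̄(1−p̄)/n) = 0.08200 + 3 × √(0.08200×0.91800/500) = 0.08200 + 3 × 0.01227 = 0.11881

0.1188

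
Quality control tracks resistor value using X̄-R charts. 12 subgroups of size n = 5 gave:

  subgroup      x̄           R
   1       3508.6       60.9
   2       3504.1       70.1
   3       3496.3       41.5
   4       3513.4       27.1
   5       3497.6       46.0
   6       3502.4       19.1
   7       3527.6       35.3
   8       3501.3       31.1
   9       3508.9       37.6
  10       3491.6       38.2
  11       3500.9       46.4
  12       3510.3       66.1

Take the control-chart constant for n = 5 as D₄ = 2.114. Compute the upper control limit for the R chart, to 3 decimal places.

R̄ = (60.9 + 70.1 + 41.5 + 27.1 + 46.0 + 19.1 + 35.3 + 31.1 + 37.6 + 38.2 + 46.4 + 66.1) / 12 = 519.4000 / 12 = 43.2833
UCL_R = D₄·R̄ = 2.114 × 43.2833 = 91.5010

91.501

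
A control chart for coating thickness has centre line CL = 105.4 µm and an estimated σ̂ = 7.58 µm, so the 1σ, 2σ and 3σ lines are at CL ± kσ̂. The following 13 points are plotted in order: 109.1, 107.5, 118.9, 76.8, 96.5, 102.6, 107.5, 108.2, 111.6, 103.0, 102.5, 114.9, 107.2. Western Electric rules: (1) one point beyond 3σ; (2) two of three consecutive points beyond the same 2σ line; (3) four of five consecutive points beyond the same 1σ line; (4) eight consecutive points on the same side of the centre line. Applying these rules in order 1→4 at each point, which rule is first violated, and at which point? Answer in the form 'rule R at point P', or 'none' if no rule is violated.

rule 1 at point 4

Zone of each point (C = within 1σ̂, B = 1σ̂–2σ̂, A = 2σ̂–3σ̂, * = beyond 3σ̂; sign = side of CL): 1:+C, 2:+C, 3:+B, 4:-*, 5:-B, 6:-C, 7:+C, 8:+C, 9:+C, 10:-C, 11:-C, 12:+B, 13:+C
Rule 1 (one point beyond the 3σ limits) is satisfied at point 4.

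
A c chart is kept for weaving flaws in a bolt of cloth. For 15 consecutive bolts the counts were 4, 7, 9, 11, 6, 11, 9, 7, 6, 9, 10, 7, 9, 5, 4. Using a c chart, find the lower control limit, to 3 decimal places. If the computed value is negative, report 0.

0.000

c̄ = (4 + 7 + 9 + 11 + 6 + 11 + 9 + 7 + 6 + 9 + 10 + 7 + 9 + 5 + 4) / 15 = 114 / 15 = 7.6000
LCL = c̄ − 3√c̄ = 7.6000 − 3 × 2.7568 = -0.6704 → 0 (cannot be negative)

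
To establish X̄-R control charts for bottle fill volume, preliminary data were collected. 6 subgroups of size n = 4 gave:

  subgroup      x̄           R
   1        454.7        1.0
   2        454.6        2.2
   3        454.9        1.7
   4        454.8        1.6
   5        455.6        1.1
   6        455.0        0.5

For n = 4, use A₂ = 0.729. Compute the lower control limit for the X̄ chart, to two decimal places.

X̄̄ = (454.7 + 454.6 + 454.9 + 454.8 + 455.6 + 455.0) / 6 = 2729.6000 / 6 = 454.9333
R̄ = (1.0 + 2.2 + 1.7 + 1.6 + 1.1 + 0.5) / 6 = 8.1000 / 6 = 1.3500
LCL = X̄̄ − A₂·R̄ = 454.9333 − 0.729 × 1.3500 = 453.9492

453.95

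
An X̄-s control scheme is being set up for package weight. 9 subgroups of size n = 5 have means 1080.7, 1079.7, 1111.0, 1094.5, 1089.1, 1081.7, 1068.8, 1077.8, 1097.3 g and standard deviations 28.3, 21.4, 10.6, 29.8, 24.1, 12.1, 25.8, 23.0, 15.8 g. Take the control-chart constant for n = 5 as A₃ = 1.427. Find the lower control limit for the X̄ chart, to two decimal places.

X̄̄ = (1080.7 + 1079.7 + 1111.0 + 1094.5 + 1089.1 + 1081.7 + 1068.8 + 1077.8 + 1097.3) / 9 = 1086.7333
s̄ = (28.3 + 21.4 + 10.6 + 29.8 + 24.1 + 12.1 + 25.8 + 23.0 + 15.8) / 9 = 21.2111
LCL = X̄̄ − A₃·s̄ = 1086.7333 − 1.427 × 21.2111 = 1056.4651

1056.47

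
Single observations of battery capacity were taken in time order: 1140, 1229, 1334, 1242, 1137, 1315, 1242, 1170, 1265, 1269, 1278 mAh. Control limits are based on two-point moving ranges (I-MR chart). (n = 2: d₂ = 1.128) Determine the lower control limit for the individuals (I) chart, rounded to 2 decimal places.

X̄ = (1140 + 1229 + 1334 + 1242 + 1137 + 1315 + 1242 + 1170 + 1265 + 1269 + 1278) / 11 = 1238.2727
Moving ranges: 89, 105, 92, 105, 178, 73, 72, 95, 4, 9; M̄R̄ = 822.0000 / 10 = 82.2000
LCL = X̄ − 3·M̄R̄/d₂ = 1238.2727 − 3 × 82.2000 / 1.128 = 1019.6557

1019.66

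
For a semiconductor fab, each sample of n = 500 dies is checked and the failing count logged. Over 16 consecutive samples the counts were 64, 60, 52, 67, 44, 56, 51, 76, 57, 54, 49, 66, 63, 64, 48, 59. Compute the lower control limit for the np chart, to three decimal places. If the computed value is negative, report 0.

36.624

p̄ = Σdᵢ / (k·n) = 930 / (16 × 500) = 0.11625
LCL = np̄ − 3·√(np̄(1−p̄)) = 58.1250 − 3 × 7.1671 = 36.6236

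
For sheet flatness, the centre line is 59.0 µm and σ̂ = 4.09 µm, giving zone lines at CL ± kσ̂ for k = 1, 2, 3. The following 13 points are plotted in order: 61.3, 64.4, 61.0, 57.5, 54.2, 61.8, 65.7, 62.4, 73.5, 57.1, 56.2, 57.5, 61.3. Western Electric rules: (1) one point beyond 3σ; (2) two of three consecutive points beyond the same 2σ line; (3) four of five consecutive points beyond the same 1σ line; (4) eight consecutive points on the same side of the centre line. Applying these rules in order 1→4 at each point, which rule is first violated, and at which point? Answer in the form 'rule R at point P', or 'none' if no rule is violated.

Zone of each point (C = within 1σ̂, B = 1σ̂–2σ̂, A = 2σ̂–3σ̂, * = beyond 3σ̂; sign = side of CL): 1:+C, 2:+B, 3:+C, 4:-C, 5:-B, 6:+C, 7:+B, 8:+C, 9:+*, 10:-C, 11:-C, 12:-C, 13:+C
Rule 1 (one point beyond the 3σ limits) is satisfied at point 9.

rule 1 at point 9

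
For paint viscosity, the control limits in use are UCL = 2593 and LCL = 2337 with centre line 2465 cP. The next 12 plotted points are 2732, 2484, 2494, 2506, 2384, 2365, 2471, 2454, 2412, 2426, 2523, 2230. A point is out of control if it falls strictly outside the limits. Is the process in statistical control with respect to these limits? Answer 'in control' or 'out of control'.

Compare each point to [2337, 2593]: sample 1 = 2732 > UCL; sample 12 = 2230 < LCL.

out of control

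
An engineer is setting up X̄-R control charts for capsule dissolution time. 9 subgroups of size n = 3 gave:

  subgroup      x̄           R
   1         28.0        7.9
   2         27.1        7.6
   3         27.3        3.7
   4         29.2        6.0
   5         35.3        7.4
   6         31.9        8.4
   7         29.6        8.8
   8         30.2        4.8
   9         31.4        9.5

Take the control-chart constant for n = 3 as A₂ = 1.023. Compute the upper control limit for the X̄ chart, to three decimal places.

X̄̄ = (28.0 + 27.1 + 27.3 + 29.2 + 35.3 + 31.9 + 29.6 + 30.2 + 31.4) / 9 = 270.0000 / 9 = 30.0000
R̄ = (7.9 + 7.6 + 3.7 + 6.0 + 7.4 + 8.4 + 8.8 + 4.8 + 9.5) / 9 = 64.1000 / 9 = 7.1222
UCL = X̄̄ + A₂·R̄ = 30.0000 + 1.023 × 7.1222 = 37.2860

37.286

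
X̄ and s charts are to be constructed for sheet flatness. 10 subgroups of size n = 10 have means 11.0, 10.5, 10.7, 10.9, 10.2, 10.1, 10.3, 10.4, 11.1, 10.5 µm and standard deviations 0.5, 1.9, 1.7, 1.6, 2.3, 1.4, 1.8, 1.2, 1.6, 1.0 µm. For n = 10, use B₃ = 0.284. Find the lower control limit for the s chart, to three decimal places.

s̄ = (0.5 + 1.9 + 1.7 + 1.6 + 2.3 + 1.4 + 1.8 + 1.2 + 1.6 + 1.0) / 10 = 1.5000
LCL_s = B₃·s̄ = 0.284 × 1.5000 = 0.4260

0.426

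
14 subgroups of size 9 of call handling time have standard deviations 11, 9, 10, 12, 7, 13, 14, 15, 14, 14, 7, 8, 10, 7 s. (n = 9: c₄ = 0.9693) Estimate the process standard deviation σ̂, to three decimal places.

11.127

s̄ = (11 + 9 + 10 + 12 + 7 + 13 + 14 + 15 + 14 + 14 + 7 + 8 + 10 + 7) / 14 = 10.7857
σ̂ = s̄ / c₄ = 10.7857 / 0.9693 = 11.1273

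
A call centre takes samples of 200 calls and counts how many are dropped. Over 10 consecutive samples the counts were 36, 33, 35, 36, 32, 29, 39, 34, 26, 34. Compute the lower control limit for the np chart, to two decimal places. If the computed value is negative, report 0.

p̄ = Σdᵢ / (k·n) = 334 / (10 × 200) = 0.16700
LCL = np̄ − 3·√(np̄(1−p̄)) = 33.4000 − 3 × 5.2747 = 17.5760

17.58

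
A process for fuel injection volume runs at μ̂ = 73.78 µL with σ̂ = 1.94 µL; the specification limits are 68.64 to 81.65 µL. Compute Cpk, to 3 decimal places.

0.883

Cpu = (USL − μ̂) / (3σ̂) = (81.65 − 73.78) / (3 × 1.94) = 1.3522; Cpl = (μ̂ − LSL) / (3σ̂) = (73.78 − 68.64) / (3 × 1.94) = 0.8832; Cpk = min(Cpu, Cpl) = 0.8832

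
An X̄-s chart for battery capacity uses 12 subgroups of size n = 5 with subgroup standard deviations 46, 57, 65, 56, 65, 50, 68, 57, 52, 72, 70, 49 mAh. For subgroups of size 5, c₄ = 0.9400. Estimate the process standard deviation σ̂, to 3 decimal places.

s̄ = (46 + 57 + 65 + 56 + 65 + 50 + 68 + 57 + 52 + 72 + 70 + 49) / 12 = 58.9167
σ̂ = s̄ / c₄ = 58.9167 / 0.9400 = 62.6773

62.677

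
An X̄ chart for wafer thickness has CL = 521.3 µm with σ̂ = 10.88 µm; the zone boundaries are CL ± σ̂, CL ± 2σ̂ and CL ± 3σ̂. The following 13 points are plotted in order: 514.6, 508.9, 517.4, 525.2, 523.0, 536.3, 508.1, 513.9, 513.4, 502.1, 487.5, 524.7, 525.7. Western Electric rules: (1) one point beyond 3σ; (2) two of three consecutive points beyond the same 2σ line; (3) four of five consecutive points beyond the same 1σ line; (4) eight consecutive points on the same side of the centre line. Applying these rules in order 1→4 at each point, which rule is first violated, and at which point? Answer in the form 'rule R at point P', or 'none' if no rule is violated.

rule 1 at point 11

Zone of each point (C = within 1σ̂, B = 1σ̂–2σ̂, A = 2σ̂–3σ̂, * = beyond 3σ̂; sign = side of CL): 1:-C, 2:-B, 3:-C, 4:+C, 5:+C, 6:+B, 7:-B, 8:-C, 9:-C, 10:-B, 11:-*, 12:+C, 13:+C
Rule 1 (one point beyond the 3σ limits) is satisfied at point 11.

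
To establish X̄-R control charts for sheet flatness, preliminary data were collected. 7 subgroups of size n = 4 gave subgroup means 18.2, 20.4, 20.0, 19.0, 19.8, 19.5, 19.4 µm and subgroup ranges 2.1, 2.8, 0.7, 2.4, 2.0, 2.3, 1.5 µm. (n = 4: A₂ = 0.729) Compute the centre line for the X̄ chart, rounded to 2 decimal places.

X̄̄ = (18.2 + 20.4 + 20.0 + 19.0 + 19.8 + 19.5 + 19.4) / 7 = 136.3000 / 7 = 19.4714
CL = X̄̄ = 19.4714

19.47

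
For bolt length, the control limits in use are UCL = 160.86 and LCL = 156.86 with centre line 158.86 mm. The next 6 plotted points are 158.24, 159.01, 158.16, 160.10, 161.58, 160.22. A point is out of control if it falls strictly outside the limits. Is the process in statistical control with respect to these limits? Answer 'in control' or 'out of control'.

out of control

Compare each point to [156.86, 160.86]: sample 5 = 161.58 > UCL.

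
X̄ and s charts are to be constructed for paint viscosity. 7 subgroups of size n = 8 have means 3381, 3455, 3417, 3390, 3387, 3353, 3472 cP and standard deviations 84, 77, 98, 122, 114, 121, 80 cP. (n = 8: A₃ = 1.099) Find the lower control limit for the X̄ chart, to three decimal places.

3298.585

X̄̄ = (3381 + 3455 + 3417 + 3390 + 3387 + 3353 + 3472) / 7 = 3407.8571
s̄ = (84 + 77 + 98 + 122 + 114 + 121 + 80) / 7 = 99.4286
LCL = X̄̄ − A₃·s̄ = 3407.8571 − 1.099 × 99.4286 = 3298.5851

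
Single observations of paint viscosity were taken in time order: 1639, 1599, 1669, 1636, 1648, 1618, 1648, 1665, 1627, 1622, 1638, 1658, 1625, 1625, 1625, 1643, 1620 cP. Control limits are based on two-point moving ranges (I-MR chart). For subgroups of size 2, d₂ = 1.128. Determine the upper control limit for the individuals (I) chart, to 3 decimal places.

1699.584

X̄ = (1639 + 1599 + 1669 + 1636 + 1648 + 1618 + 1648 + 1665 + 1627 + 1622 + 1638 + 1658 + 1625 + 1625 + 1625 + 1643 + 1620) / 17 = 1635.5882
Moving ranges: 40, 70, 33, 12, 30, 30, 17, 38, 5, 16, 20, 33, 0, 0, 18, 23; M̄R̄ = 385.0000 / 16 = 24.0625
UCL = X̄ + 3·M̄R̄/d₂ = 1635.5882 + 3 × 24.0625 / 1.128 = 1699.5842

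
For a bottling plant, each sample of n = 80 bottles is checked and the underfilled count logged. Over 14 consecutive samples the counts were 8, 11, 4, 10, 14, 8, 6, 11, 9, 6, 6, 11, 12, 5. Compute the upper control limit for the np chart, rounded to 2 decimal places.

16.97

p̄ = Σdᵢ / (k·n) = 121 / (14 × 80) = 0.10804
UCL = np̄ + 3·√(np̄(1−p̄)) = 8.6429 + 3 × √(8.6429×0.89196) = 8.6429 + 3 × 2.7765 = 16.9724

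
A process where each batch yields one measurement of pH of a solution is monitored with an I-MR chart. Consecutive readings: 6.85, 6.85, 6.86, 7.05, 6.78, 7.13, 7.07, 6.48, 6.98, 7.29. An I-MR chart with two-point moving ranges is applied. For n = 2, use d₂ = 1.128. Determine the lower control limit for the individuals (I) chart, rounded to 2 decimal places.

6.26

X̄ = (6.85 + 6.85 + 6.86 + 7.05 + 6.78 + 7.13 + 7.07 + 6.48 + 6.98 + 7.29) / 10 = 6.9340
Moving ranges: 0.00, 0.01, 0.19, 0.27, 0.35, 0.06, 0.59, 0.50, 0.31; M̄R̄ = 2.2800 / 9 = 0.2533
LCL = X̄ − 3·M̄R̄/d₂ = 6.9340 − 3 × 0.2533 / 1.128 = 6.2602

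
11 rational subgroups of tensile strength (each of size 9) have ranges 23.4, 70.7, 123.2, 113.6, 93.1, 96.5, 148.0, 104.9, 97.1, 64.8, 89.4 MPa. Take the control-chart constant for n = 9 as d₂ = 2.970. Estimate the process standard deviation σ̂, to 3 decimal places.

31.365

R̄ = (23.4 + 70.7 + 123.2 + 113.6 + 93.1 + 96.5 + 148.0 + 104.9 + 97.1 + 64.8 + 89.4) / 11 = 93.1545
σ̂ = R̄ / d₂ = 93.1545 / 2.970 = 31.3652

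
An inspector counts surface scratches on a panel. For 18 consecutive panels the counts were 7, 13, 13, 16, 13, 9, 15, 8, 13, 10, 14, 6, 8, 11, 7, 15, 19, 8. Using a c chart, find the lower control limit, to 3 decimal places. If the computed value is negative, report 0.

c̄ = (7 + 13 + 13 + 16 + 13 + 9 + 15 + 8 + 13 + 10 + 14 + 6 + 8 + 11 + 7 + 15 + 19 + 8) / 18 = 205 / 18 = 11.3889
LCL = c̄ − 3√c̄ = 11.3889 − 3 × 3.3747 = 1.2647

1.265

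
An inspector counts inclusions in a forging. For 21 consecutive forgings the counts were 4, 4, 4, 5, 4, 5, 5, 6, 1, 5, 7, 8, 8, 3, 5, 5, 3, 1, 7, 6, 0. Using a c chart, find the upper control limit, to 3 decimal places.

c̄ = (4 + 4 + 4 + 5 + 4 + 5 + 5 + 6 + 1 + 5 + 7 + 8 + 8 + 3 + 5 + 5 + 3 + 1 + 7 + 6 + 0) / 21 = 96 / 21 = 4.5714
UCL = c̄ + 3√c̄ = 4.5714 + 3 × √4.5714 = 4.5714 + 3 × 2.1381 = 10.9857

10.986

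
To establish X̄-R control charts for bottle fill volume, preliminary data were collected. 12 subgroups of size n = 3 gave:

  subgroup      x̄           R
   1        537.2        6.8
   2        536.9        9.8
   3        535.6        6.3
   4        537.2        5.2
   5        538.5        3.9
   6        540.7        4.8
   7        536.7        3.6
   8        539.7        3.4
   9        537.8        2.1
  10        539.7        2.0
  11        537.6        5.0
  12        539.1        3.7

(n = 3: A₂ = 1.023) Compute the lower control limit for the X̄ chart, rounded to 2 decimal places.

533.23

X̄̄ = (537.2 + 536.9 + 535.6 + 537.2 + 538.5 + 540.7 + 536.7 + 539.7 + 537.8 + 539.7 + 537.6 + 539.1) / 12 = 6456.7000 / 12 = 538.0583
R̄ = (6.8 + 9.8 + 6.3 + 5.2 + 3.9 + 4.8 + 3.6 + 3.4 + 2.1 + 2.0 + 5.0 + 3.7) / 12 = 56.6000 / 12 = 4.7167
LCL = X̄̄ − A₂·R̄ = 538.0583 − 1.023 × 4.7167 = 533.2332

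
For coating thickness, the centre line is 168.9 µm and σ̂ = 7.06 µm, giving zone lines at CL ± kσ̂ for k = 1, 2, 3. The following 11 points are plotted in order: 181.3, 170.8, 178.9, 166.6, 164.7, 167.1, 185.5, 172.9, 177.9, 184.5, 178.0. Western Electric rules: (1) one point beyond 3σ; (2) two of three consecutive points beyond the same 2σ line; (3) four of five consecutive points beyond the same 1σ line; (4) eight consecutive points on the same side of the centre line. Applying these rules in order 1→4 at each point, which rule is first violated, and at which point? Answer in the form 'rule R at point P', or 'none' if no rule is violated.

Zone of each point (C = within 1σ̂, B = 1σ̂–2σ̂, A = 2σ̂–3σ̂, * = beyond 3σ̂; sign = side of CL): 1:+B, 2:+C, 3:+B, 4:-C, 5:-C, 6:-C, 7:+A, 8:+C, 9:+B, 10:+A, 11:+B
Rule 3 (four of five consecutive points beyond the same 1σ limit) is satisfied at point 11.

rule 3 at point 11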